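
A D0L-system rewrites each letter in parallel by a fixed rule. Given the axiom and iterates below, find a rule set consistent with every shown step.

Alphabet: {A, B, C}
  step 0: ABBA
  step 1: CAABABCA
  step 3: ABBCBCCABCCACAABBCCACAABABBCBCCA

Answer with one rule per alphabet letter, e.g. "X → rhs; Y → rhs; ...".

A->CA, B->AB, C->BC

  step 0 ⇒ step 1: ABBA ⇒ CA·AB·AB·CA
    A ↦ CA
    B ↦ AB
    C ↦ BC  (constrained at step 1)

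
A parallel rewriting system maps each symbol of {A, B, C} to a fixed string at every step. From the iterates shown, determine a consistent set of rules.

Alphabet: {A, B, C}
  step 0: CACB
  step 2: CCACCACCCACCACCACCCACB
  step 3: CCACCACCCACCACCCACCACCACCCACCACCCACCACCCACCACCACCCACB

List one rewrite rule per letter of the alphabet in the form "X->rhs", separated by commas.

  step 2 ⇒ step 3: CCACCACCCACCACCACCCACB ⇒ CCA·CCA·C·CCA·CCA·C·CCA·CCA·CCA·C·CCA·CCA·C·CCA·CCA·C·CCA·CCA·CCA·C·CCA·CB
    A ↦ C
    B ↦ CB
    C ↦ CCA

A->C, B->CB, C->CCA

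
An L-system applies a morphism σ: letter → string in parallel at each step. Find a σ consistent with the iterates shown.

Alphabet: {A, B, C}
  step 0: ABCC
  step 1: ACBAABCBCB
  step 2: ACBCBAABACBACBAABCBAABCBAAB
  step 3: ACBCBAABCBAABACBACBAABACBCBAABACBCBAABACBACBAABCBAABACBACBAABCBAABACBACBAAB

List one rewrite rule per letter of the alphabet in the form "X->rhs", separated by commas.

  step 2 ⇒ step 3: ACBCBAABACBACBAABCBAABCBAAB ⇒ ACB·CB·AAB·CB·AAB·ACB·ACB·AAB·ACB·CB·AAB·ACB·CB·AAB·ACB·ACB·AAB·CB·AAB·ACB·ACB·AAB·CB·AAB·ACB·ACB·AAB
    A ↦ ACB
    B ↦ AAB
    C ↦ CB

A->ACB, B->AAB, C->CB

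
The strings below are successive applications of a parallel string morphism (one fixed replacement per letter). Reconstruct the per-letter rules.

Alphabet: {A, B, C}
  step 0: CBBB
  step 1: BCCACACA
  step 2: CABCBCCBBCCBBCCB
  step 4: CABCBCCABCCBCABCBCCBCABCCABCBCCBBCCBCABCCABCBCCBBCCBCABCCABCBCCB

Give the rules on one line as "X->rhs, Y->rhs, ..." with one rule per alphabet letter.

  step 1 ⇒ step 2: BCCACACA ⇒ CA·BC·BC·CB·BC·CB·BC·CB
    A ↦ CB
    B ↦ CA
    C ↦ BC

A->CB, B->CA, C->BC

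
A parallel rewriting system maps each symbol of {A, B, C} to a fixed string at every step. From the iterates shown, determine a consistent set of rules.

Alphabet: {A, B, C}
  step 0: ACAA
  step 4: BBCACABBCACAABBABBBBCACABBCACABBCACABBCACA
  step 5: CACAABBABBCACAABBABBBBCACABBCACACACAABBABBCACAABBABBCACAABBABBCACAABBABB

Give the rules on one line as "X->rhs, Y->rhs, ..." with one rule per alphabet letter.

A->BB, B->CA, C->A

  step 4 ⇒ step 5: BBCACABBCACAABBABBBBCACABBCACABBCACABBCACA ⇒ CA·CA·A·BB·A·BB·CA·CA·A·BB·A·BB·BB·CA·CA·BB·CA·CA·CA·CA·A·BB·A·BB·CA·CA·A·BB·A·BB·CA·CA·A·BB·A·BB·CA·CA·A·BB·A·BB
    A ↦ BB
    B ↦ CA
    C ↦ A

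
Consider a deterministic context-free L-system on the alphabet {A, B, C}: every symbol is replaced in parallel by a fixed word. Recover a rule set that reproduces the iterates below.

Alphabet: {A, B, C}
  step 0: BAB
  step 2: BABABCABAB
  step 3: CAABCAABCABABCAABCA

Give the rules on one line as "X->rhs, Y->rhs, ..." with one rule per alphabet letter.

A->AB, B->CA, C->B

  step 2 ⇒ step 3: BABABCABAB ⇒ CA·AB·CA·AB·CA·B·AB·CA·AB·CA
    A ↦ AB
    B ↦ CA
    C ↦ B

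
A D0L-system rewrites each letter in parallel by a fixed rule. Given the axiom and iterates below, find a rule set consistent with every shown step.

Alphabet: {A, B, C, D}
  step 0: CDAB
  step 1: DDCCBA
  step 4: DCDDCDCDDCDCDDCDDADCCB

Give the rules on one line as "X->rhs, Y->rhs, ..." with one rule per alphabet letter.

A->CB, B->A, C->D, D->DC

  step 0 ⇒ step 1: CDAB ⇒ D·DC·CB·A
    A ↦ CB
    B ↦ A
    C ↦ D
    D ↦ DC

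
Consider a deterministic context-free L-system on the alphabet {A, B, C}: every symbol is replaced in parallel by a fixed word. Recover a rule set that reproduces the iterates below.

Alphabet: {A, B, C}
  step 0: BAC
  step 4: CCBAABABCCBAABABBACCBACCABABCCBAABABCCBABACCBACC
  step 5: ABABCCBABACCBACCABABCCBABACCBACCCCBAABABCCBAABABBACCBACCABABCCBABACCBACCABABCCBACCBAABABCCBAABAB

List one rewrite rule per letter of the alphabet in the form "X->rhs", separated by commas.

A->BA, B->CC, C->AB

  step 4 ⇒ step 5: CCBAABABCCBAABABBACCBACCABABCCBAABABCCBABACCBACC ⇒ AB·AB·CC·BA·BA·CC·BA·CC·AB·AB·CC·BA·BA·CC·BA·CC·CC·BA·AB·AB·CC·BA·AB·AB·BA·CC·BA·CC·AB·AB·CC·BA·BA·CC·BA·CC·AB·AB·CC·BA·CC·BA·AB·AB·CC·BA·AB·AB
    A ↦ BA
    B ↦ CC
    C ↦ AB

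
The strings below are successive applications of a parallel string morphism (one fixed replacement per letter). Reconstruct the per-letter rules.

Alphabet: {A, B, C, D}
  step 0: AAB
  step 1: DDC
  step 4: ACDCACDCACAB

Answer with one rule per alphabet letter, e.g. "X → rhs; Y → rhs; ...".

  step 0 ⇒ step 1: AAB ⇒ D·D·C
    A ↦ D
    B ↦ C
    C ↦ AB  (constrained at step 1)
    D ↦ AC  (constrained at step 1)

A->D, B->C, C->AB, D->AC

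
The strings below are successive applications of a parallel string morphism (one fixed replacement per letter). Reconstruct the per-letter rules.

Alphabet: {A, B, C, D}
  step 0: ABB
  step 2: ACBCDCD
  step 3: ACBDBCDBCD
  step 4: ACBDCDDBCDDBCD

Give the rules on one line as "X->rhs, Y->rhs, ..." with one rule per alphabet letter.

A->AC, B->D, C->B, D->CD

  step 3 ⇒ step 4: ACBDBCDBCD ⇒ AC·B·D·CD·D·B·CD·D·B·CD
    A ↦ AC
    B ↦ D
    C ↦ B
    D ↦ CD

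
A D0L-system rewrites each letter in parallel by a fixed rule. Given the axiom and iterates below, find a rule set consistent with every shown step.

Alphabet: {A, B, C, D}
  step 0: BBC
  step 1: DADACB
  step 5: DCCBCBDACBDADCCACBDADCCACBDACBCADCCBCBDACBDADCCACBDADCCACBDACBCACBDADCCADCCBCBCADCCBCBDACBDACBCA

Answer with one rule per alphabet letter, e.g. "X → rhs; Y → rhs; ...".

A->CA, B->DA, C->CB, D->DC

  step 0 ⇒ step 1: BBC ⇒ DA·DA·CB
    B ↦ DA
    C ↦ CB
    A ↦ CA  (constrained at step 1)
    D ↦ DC  (constrained at step 1)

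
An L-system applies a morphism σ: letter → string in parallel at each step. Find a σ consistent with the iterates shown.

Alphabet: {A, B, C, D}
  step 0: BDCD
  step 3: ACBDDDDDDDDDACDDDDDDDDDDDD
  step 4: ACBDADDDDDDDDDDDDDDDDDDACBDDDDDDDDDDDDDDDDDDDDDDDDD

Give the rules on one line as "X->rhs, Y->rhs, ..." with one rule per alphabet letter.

  step 3 ⇒ step 4: ACBDDDDDDDDDACDDDDDDDDDDDD ⇒ AC·BD·A·DD·DD·DD·DD·DD·DD·DD·DD·DD·AC·BD·DD·DD·DD·DD·DD·DD·DD·DD·DD·DD·DD·DD
    A ↦ AC
    B ↦ A
    C ↦ BD
    D ↦ DD

A->AC, B->A, C->BD, D->DD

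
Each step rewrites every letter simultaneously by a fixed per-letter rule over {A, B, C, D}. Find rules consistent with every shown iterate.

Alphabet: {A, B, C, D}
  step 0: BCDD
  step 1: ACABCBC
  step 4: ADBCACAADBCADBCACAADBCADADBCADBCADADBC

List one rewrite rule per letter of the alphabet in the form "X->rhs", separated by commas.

A->AD, B->AC, C->A, D->BC

  step 0 ⇒ step 1: BCDD ⇒ AC·A·BC·BC
    B ↦ AC
    C ↦ A
    D ↦ BC
    A ↦ AD  (constrained at step 1)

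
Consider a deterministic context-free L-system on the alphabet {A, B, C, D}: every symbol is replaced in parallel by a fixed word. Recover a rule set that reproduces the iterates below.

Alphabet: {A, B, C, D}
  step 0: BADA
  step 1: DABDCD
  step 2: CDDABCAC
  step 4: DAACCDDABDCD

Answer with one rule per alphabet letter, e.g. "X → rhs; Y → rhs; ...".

  step 1 ⇒ step 2: DABDCD ⇒ C·D·DAB·C·A·C
    A ↦ D
    B ↦ DAB
    C ↦ A
    D ↦ C

A->D, B->DAB, C->A, D->C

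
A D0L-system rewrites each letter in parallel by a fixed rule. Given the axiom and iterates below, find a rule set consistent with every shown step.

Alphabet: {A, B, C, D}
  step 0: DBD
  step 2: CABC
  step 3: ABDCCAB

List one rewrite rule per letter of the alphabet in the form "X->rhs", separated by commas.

  step 2 ⇒ step 3: CABC ⇒ AB·DC·C·AB
    A ↦ DC
    B ↦ C
    C ↦ AB
    D ↦ B  (constrained at step 0)

A->DC, B->C, C->AB, D->B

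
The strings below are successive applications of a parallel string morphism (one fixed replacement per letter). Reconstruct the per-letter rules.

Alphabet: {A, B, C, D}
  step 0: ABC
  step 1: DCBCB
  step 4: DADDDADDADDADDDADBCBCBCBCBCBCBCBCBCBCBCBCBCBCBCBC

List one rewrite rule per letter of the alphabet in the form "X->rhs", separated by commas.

A->D, B->CBC, C->B, D->DAD

  step 0 ⇒ step 1: ABC ⇒ D·CBC·B
    A ↦ D
    B ↦ CBC
    C ↦ B
    D ↦ DAD  (constrained at step 1)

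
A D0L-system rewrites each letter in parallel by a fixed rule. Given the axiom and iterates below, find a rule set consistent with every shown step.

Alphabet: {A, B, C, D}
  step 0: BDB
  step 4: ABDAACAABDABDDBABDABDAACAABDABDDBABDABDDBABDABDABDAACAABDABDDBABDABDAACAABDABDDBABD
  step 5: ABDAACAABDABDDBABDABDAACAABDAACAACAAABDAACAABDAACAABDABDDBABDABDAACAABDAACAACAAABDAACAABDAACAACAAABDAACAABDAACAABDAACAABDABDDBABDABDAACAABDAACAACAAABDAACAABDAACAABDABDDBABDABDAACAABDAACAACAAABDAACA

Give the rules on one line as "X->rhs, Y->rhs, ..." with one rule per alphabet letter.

A->ABD, B->A, C->DB, D->ACA

  step 4 ⇒ step 5: ABDAACAABDABDDBABDABDAACAABDABDDBABDABDDBABDABDABDAACAABDABDDBABDABDAACAABDABDDBABD ⇒ ABD·A·ACA·ABD·ABD·DB·ABD·ABD·A·ACA·ABD·A·ACA·ACA·A·ABD·A·ACA·ABD·A·ACA·ABD·ABD·DB·ABD·ABD·A·ACA·ABD·A·ACA·ACA·A·ABD·A·ACA·ABD·A·ACA·ACA·A·ABD·A·ACA·ABD·A·ACA·ABD·A·ACA·ABD·ABD·DB·ABD·ABD·A·ACA·ABD·A·ACA·ACA·A·ABD·A·ACA·ABD·A·ACA·ABD·ABD·DB·ABD·ABD·A·ACA·ABD·A·ACA·ACA·A·ABD·A·ACA
    A ↦ ABD
    B ↦ A
    C ↦ DB
    D ↦ ACA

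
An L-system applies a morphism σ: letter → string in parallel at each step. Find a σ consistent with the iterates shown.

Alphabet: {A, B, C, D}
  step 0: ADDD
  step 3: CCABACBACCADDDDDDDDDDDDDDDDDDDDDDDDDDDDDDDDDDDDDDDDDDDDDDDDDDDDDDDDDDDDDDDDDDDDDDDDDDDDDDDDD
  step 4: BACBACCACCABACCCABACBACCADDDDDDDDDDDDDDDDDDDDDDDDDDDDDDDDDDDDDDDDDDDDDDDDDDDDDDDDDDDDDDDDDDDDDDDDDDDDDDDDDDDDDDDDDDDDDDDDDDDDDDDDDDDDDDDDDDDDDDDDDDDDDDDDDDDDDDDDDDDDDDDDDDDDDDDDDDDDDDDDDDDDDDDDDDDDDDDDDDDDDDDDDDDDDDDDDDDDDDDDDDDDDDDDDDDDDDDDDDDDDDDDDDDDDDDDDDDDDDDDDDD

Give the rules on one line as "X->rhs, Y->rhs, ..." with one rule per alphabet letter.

A->CA, B->C, C->BAC, D->DDD

  step 3 ⇒ step 4: CCABACBACCADDDDDDDDDDDDDDDDDDDDDDDDDDDDDDDDDDDDDDDDDDDDDDDDDDDDDDDDDDDDDDDDDDDDDDDDDDDDDDDDD ⇒ BAC·BAC·CA·C·CA·BAC·C·CA·BAC·BAC·CA·DDD·DDD·DDD·DDD·DDD·DDD·DDD·DDD·DDD·DDD·DDD·DDD·DDD·DDD·DDD·DDD·DDD·DDD·DDD·DDD·DDD·DDD·DDD·DDD·DDD·DDD·DDD·DDD·DDD·DDD·DDD·DDD·DDD·DDD·DDD·DDD·DDD·DDD·DDD·DDD·DDD·DDD·DDD·DDD·DDD·DDD·DDD·DDD·DDD·DDD·DDD·DDD·DDD·DDD·DDD·DDD·DDD·DDD·DDD·DDD·DDD·DDD·DDD·DDD·DDD·DDD·DDD·DDD·DDD·DDD·DDD·DDD·DDD·DDD·DDD·DDD·DDD·DDD·DDD·DDD·DDD
    A ↦ CA
    B ↦ C
    C ↦ BAC
    D ↦ DDD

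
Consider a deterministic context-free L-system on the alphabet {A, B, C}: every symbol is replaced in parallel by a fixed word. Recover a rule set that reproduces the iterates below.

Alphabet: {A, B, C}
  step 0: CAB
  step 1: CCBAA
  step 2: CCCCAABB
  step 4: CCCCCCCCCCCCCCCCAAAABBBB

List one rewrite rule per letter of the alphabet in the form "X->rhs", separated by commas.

  step 1 ⇒ step 2: CCBAA ⇒ CC·CC·AA·B·B
    A ↦ B
    B ↦ AA
    C ↦ CC

A->B, B->AA, C->CC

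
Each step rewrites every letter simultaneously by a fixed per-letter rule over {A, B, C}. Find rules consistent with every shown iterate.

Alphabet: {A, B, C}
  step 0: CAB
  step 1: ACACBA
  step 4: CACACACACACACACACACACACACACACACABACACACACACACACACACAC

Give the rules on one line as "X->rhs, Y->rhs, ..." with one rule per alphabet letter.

  step 0 ⇒ step 1: CAB ⇒ A·CAC·BA
    A ↦ CAC
    B ↦ BA
    C ↦ A

A->CAC, B->BA, C->A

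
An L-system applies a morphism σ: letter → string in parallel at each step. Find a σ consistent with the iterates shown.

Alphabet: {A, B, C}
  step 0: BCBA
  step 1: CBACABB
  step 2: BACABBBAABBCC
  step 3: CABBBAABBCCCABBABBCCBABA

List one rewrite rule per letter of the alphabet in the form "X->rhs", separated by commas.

  step 2 ⇒ step 3: BACABBBAABBCC ⇒ C·ABB·BA·ABB·C·C·C·ABB·ABB·C·C·BA·BA
    A ↦ ABB
    B ↦ C
    C ↦ BA

A->ABB, B->C, C->BA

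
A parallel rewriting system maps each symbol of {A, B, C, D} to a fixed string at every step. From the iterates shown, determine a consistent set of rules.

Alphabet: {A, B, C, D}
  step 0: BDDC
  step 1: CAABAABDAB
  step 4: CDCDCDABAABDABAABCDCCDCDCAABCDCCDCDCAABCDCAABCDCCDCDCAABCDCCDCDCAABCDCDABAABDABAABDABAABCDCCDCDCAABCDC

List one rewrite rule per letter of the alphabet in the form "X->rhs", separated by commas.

  step 0 ⇒ step 1: BDDC ⇒ C·AAB·AAB·DAB
    B ↦ C
    C ↦ DAB
    D ↦ AAB
    A ↦ CD  (constrained at step 1)

A->CD, B->C, C->DAB, D->AAB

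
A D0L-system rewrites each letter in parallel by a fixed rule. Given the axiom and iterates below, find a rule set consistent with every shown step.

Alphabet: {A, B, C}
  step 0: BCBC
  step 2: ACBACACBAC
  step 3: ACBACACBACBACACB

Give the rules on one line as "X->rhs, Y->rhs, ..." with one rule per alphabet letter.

  step 2 ⇒ step 3: ACBACACBAC ⇒ AC·B·AC·AC·B·AC·B·AC·AC·B
    A ↦ AC
    B ↦ AC
    C ↦ B

A->AC, B->AC, C->B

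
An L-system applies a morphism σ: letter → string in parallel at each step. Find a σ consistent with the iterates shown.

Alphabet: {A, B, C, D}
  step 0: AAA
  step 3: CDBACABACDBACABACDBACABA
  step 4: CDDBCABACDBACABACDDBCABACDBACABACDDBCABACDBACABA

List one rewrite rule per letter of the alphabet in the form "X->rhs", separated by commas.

  step 3 ⇒ step 4: CDBACABACDBACABACDBACABA ⇒ CD·DB·CA·BA·CD·BA·CA·BA·CD·DB·CA·BA·CD·BA·CA·BA·CD·DB·CA·BA·CD·BA·CA·BA
    A ↦ BA
    B ↦ CA
    C ↦ CD
    D ↦ DB

A->BA, B->CA, C->CD, D->DB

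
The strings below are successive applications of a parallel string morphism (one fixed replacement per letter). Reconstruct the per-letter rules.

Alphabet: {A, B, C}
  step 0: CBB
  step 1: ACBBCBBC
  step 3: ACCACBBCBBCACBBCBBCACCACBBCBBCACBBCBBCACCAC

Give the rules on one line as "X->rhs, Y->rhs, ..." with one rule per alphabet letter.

  step 0 ⇒ step 1: CBB ⇒ AC·BBC·BBC
    B ↦ BBC
    C ↦ AC
    A ↦ C  (constrained at step 1)

A->C, B->BBC, C->AC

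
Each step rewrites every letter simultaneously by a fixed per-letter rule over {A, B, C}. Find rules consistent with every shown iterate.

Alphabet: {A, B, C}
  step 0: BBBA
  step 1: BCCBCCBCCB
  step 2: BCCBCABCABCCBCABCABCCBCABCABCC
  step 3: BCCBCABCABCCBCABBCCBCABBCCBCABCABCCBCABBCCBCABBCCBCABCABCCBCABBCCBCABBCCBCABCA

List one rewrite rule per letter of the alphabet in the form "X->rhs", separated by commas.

A->B, B->BCC, C->BCA

  step 2 ⇒ step 3: BCCBCABCABCCBCABCABCCBCABCABCC ⇒ BCC·BCA·BCA·BCC·BCA·B·BCC·BCA·B·BCC·BCA·BCA·BCC·BCA·B·BCC·BCA·B·BCC·BCA·BCA·BCC·BCA·B·BCC·BCA·B·BCC·BCA·BCA
    A ↦ B
    B ↦ BCC
    C ↦ BCA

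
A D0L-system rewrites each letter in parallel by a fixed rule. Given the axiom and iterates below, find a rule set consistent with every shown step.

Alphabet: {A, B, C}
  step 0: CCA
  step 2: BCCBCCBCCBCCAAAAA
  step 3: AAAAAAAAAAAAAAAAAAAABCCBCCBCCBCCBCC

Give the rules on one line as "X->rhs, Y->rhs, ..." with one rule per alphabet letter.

A->BCC, B->A, C->AA

  step 2 ⇒ step 3: BCCBCCBCCBCCAAAAA ⇒ A·AA·AA·A·AA·AA·A·AA·AA·A·AA·AA·BCC·BCC·BCC·BCC·BCC
    A ↦ BCC
    B ↦ A
    C ↦ AA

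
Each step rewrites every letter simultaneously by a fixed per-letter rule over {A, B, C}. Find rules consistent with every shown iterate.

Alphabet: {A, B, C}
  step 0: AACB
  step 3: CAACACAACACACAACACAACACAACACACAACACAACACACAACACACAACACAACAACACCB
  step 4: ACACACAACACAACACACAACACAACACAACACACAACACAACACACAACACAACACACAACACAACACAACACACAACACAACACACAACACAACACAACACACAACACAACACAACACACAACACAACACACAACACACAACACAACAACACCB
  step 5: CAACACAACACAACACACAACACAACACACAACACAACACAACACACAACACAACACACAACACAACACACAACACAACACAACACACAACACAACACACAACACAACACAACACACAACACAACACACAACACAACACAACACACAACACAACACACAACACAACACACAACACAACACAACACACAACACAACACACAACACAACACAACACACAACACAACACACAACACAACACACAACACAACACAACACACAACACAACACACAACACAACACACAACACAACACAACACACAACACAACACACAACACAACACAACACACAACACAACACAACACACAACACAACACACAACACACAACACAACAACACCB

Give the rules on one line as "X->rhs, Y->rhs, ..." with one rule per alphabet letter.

A->CA, B->CCB, C->ACA

  step 4 ⇒ step 5: ACACACAACACAACACACAACACAACACAACACACAACACAACACACAACACAACACACAACACAACACAACACACAACACAACACACAACACAACACAACACACAACACAACACAACACACAACACAACACACAACACACAACACAACAACACCB ⇒ CA·ACA·CA·ACA·CA·ACA·CA·CA·ACA·CA·ACA·CA·CA·ACA·CA·ACA·CA·ACA·CA·CA·ACA·CA·ACA·CA·CA·ACA·CA·ACA·CA·CA·ACA·CA·ACA·CA·ACA·CA·CA·ACA·CA·ACA·CA·CA·ACA·CA·ACA·CA·ACA·CA·CA·ACA·CA·ACA·CA·CA·ACA·CA·ACA·CA·ACA·CA·CA·ACA·CA·ACA·CA·CA·ACA·CA·ACA·CA·CA·ACA·CA·ACA·CA·ACA·CA·CA·ACA·CA·ACA·CA·CA·ACA·CA·ACA·CA·ACA·CA·CA·ACA·CA·ACA·CA·CA·ACA·CA·ACA·CA·CA·ACA·CA·ACA·CA·ACA·CA·CA·ACA·CA·ACA·CA·CA·ACA·CA·ACA·CA·CA·ACA·CA·ACA·CA·ACA·CA·CA·ACA·CA·ACA·CA·CA·ACA·CA·ACA·CA·ACA·CA·CA·ACA·CA·ACA·CA·ACA·CA·CA·ACA·CA·ACA·CA·CA·ACA·CA·CA·ACA·CA·ACA·ACA·CCB
    A ↦ CA
    B ↦ CCB
    C ↦ ACA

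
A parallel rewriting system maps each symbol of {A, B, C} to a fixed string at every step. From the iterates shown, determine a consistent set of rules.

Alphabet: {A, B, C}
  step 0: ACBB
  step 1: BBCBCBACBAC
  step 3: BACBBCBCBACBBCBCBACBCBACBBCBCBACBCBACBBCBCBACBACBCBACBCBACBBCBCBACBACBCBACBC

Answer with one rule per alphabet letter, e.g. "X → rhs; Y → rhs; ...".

  step 0 ⇒ step 1: ACBB ⇒ BBC·BC·BAC·BAC
    A ↦ BBC
    B ↦ BAC
    C ↦ BC

A->BBC, B->BAC, C->BC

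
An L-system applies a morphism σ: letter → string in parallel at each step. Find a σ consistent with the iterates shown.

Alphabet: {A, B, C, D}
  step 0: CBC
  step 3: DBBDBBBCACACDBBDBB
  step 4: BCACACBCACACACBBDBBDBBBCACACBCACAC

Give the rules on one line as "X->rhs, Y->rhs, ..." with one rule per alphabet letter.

  step 3 ⇒ step 4: DBBDBBBCACACDBBDBB ⇒ BC·AC·AC·BC·AC·AC·AC·BB·D·BB·D·BB·BC·AC·AC·BC·AC·AC
    A ↦ D
    B ↦ AC
    C ↦ BB
    D ↦ BC

A->D, B->AC, C->BB, D->BC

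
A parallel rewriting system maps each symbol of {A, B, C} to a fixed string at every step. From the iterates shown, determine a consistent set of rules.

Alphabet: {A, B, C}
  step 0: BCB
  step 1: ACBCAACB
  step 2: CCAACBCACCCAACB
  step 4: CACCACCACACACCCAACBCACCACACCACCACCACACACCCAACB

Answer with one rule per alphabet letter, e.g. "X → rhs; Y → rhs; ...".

  step 1 ⇒ step 2: ACBCAACB ⇒ C·CA·ACB·CA·C·C·CA·ACB
    A ↦ C
    B ↦ ACB
    C ↦ CA

A->C, B->ACB, C->CA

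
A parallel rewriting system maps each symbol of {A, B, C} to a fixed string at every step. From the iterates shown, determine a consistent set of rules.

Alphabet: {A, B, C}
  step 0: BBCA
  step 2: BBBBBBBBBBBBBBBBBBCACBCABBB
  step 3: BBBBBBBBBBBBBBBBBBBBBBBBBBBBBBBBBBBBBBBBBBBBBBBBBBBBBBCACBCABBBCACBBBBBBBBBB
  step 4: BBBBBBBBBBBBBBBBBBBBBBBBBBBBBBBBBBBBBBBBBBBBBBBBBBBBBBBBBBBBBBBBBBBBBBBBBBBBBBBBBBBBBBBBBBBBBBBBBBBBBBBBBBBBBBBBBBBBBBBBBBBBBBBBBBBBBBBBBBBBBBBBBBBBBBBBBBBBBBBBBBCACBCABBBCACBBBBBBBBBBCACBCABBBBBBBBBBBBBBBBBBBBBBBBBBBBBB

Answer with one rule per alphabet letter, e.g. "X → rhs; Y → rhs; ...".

A->CB, B->BBB, C->CA

  step 3 ⇒ step 4: BBBBBBBBBBBBBBBBBBBBBBBBBBBBBBBBBBBBBBBBBBBBBBBBBBBBBBCACBCABBBCACBBBBBBBBBB ⇒ BBB·BBB·BBB·BBB·BBB·BBB·BBB·BBB·BBB·BBB·BBB·BBB·BBB·BBB·BBB·BBB·BBB·BBB·BBB·BBB·BBB·BBB·BBB·BBB·BBB·BBB·BBB·BBB·BBB·BBB·BBB·BBB·BBB·BBB·BBB·BBB·BBB·BBB·BBB·BBB·BBB·BBB·BBB·BBB·BBB·BBB·BBB·BBB·BBB·BBB·BBB·BBB·BBB·BBB·CA·CB·CA·BBB·CA·CB·BBB·BBB·BBB·CA·CB·CA·BBB·BBB·BBB·BBB·BBB·BBB·BBB·BBB·BBB·BBB
    A ↦ CB
    B ↦ BBB
    C ↦ CA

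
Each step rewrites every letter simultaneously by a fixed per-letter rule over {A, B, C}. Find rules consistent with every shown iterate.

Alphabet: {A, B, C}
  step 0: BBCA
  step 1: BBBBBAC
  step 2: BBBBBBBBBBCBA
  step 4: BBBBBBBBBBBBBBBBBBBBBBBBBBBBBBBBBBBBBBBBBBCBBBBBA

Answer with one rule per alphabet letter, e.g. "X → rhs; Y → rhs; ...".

A->C, B->BB, C->BA

  step 1 ⇒ step 2: BBBBBAC ⇒ BB·BB·BB·BB·BB·C·BA
    A ↦ C
    B ↦ BB
    C ↦ BA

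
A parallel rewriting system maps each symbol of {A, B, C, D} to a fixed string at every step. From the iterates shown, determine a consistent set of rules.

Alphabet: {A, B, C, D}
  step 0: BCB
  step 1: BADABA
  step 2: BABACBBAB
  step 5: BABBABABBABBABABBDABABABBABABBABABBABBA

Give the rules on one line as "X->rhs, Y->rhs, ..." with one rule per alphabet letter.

A->B, B->BA, C->DA, D->AC

  step 1 ⇒ step 2: BADABA ⇒ BA·B·AC·B·BA·B
    A ↦ B
    B ↦ BA
    D ↦ AC
  step 0 ⇒ step 1: BCB ⇒ BA·DA·BA
    C ↦ DA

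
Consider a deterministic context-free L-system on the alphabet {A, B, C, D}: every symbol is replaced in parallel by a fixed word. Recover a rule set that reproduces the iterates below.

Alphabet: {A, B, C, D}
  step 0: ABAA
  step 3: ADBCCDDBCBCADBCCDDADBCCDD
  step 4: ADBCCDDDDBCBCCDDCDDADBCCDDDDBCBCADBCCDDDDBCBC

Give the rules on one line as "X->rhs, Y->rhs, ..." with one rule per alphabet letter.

  step 3 ⇒ step 4: ADBCCDDBCBCADBCCDDADBCCDD ⇒ AD·BC·C·DD·DD·BC·BC·C·DD·C·DD·AD·BC·C·DD·DD·BC·BC·AD·BC·C·DD·DD·BC·BC
    A ↦ AD
    B ↦ C
    C ↦ DD
    D ↦ BC

A->AD, B->C, C->DD, D->BC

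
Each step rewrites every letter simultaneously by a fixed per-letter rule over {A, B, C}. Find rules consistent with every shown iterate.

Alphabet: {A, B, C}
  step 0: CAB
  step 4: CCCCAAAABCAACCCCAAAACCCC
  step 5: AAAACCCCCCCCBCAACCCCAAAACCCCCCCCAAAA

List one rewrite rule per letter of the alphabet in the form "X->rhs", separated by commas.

  step 4 ⇒ step 5: CCCCAAAABCAACCCCAAAACCCC ⇒ A·A·A·A·CC·CC·CC·CC·BCA·A·CC·CC·A·A·A·A·CC·CC·CC·CC·A·A·A·A
    A ↦ CC
    B ↦ BCA
    C ↦ A

A->CC, B->BCA, C->A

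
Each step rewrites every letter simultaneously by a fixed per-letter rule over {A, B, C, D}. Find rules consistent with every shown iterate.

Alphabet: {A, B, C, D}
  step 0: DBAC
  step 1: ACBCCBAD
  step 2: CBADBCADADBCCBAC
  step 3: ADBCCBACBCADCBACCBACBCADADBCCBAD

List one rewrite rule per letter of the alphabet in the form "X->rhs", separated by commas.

  step 2 ⇒ step 3: CBADBCADADBCCBAC ⇒ AD·BC·CB·AC·BC·AD·CB·AC·CB·AC·BC·AD·AD·BC·CB·AD
    A ↦ CB
    B ↦ BC
    C ↦ AD
    D ↦ AC

A->CB, B->BC, C->AD, D->AC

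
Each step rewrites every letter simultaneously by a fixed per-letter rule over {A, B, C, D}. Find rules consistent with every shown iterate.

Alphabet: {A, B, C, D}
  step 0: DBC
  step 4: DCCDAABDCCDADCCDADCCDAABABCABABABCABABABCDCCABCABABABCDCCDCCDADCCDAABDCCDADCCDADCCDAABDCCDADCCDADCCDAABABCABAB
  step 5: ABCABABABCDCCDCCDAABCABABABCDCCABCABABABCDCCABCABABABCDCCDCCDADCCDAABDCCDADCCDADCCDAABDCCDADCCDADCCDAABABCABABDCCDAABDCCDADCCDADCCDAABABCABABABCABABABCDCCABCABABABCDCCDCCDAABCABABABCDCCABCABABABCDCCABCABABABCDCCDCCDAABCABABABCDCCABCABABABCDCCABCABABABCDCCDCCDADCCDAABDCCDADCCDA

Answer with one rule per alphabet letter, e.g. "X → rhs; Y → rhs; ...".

A->DCC, B->DA, C->AB, D->ABC

  step 4 ⇒ step 5: DCCDAABDCCDADCCDADCCDAABABCABABABCABABABCDCCABCABABABCDCCDCCDADCCDAABDCCDADCCDADCCDAABDCCDADCCDADCCDAABABCABAB ⇒ ABC·AB·AB·ABC·DCC·DCC·DA·ABC·AB·AB·ABC·DCC·ABC·AB·AB·ABC·DCC·ABC·AB·AB·ABC·DCC·DCC·DA·DCC·DA·AB·DCC·DA·DCC·DA·DCC·DA·AB·DCC·DA·DCC·DA·DCC·DA·AB·ABC·AB·AB·DCC·DA·AB·DCC·DA·DCC·DA·DCC·DA·AB·ABC·AB·AB·ABC·AB·AB·ABC·DCC·ABC·AB·AB·ABC·DCC·DCC·DA·ABC·AB·AB·ABC·DCC·ABC·AB·AB·ABC·DCC·ABC·AB·AB·ABC·DCC·DCC·DA·ABC·AB·AB·ABC·DCC·ABC·AB·AB·ABC·DCC·ABC·AB·AB·ABC·DCC·DCC·DA·DCC·DA·AB·DCC·DA·DCC·DA
    A ↦ DCC
    B ↦ DA
    C ↦ AB
    D ↦ ABC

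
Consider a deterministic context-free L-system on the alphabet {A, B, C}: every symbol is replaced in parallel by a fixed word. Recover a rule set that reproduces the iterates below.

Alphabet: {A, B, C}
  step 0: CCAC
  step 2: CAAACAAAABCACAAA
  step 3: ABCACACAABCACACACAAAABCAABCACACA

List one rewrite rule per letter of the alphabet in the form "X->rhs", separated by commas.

A->CA, B->AA, C->AB

  step 2 ⇒ step 3: CAAACAAAABCACAAA ⇒ AB·CA·CA·CA·AB·CA·CA·CA·CA·AA·AB·CA·AB·CA·CA·CA
    A ↦ CA
    B ↦ AA
    C ↦ AB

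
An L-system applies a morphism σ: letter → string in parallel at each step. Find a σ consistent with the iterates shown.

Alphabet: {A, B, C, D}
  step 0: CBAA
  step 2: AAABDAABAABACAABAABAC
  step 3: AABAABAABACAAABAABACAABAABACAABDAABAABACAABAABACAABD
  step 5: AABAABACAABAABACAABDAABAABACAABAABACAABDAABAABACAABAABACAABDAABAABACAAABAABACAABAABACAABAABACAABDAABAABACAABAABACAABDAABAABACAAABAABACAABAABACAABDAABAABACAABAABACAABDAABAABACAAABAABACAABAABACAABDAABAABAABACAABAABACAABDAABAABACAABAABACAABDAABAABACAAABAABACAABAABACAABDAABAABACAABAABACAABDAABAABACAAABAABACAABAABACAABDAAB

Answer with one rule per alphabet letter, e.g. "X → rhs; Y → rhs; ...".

A->AAB, B->AC, C->D, D->A

  step 2 ⇒ step 3: AAABDAABAABACAABAABAC ⇒ AAB·AAB·AAB·AC·A·AAB·AAB·AC·AAB·AAB·AC·AAB·D·AAB·AAB·AC·AAB·AAB·AC·AAB·D
    A ↦ AAB
    B ↦ AC
    C ↦ D
    D ↦ A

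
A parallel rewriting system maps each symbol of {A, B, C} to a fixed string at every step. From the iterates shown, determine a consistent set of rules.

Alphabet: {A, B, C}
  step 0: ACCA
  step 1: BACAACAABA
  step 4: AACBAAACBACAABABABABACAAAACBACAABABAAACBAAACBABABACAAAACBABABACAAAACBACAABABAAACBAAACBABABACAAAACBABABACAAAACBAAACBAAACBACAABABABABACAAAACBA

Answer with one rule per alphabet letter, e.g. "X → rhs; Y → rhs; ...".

A->BA, B->AAC, C->CAA

  step 0 ⇒ step 1: ACCA ⇒ BA·CAA·CAA·BA
    A ↦ BA
    C ↦ CAA
    B ↦ AAC  (constrained at step 1)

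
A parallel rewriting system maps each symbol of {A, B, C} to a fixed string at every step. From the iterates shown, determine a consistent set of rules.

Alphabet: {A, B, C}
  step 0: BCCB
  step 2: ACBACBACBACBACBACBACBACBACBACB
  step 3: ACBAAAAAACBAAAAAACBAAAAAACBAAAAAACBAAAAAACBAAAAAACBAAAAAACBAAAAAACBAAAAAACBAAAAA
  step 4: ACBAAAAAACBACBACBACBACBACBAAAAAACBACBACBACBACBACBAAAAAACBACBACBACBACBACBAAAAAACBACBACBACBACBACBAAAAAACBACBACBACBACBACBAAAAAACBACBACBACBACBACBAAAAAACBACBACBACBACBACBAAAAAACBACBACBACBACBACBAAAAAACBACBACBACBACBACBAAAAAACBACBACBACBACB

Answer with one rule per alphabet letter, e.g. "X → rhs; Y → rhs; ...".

  step 3 ⇒ step 4: ACBAAAAAACBAAAAAACBAAAAAACBAAAAAACBAAAAAACBAAAAAACBAAAAAACBAAAAAACBAAAAAACBAAAAA ⇒ ACB·AA·AAA·ACB·ACB·ACB·ACB·ACB·ACB·AA·AAA·ACB·ACB·ACB·ACB·ACB·ACB·AA·AAA·ACB·ACB·ACB·ACB·ACB·ACB·AA·AAA·ACB·ACB·ACB·ACB·ACB·ACB·AA·AAA·ACB·ACB·ACB·ACB·ACB·ACB·AA·AAA·ACB·ACB·ACB·ACB·ACB·ACB·AA·AAA·ACB·ACB·ACB·ACB·ACB·ACB·AA·AAA·ACB·ACB·ACB·ACB·ACB·ACB·AA·AAA·ACB·ACB·ACB·ACB·ACB·ACB·AA·AAA·ACB·ACB·ACB·ACB·ACB
    A ↦ ACB
    B ↦ AAA
    C ↦ AA

A->ACB, B->AAA, C->AA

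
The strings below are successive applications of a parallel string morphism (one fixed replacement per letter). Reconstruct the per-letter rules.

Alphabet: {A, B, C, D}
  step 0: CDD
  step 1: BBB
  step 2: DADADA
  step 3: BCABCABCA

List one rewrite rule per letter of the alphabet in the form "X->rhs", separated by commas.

A->CA, B->DA, C->B, D->B

  step 2 ⇒ step 3: DADADA ⇒ B·CA·B·CA·B·CA
    A ↦ CA
    D ↦ B
  step 1 ⇒ step 2: BBB ⇒ DA·DA·DA
    B ↦ DA
  step 0 ⇒ step 1: CDD ⇒ B·B·B
    C ↦ B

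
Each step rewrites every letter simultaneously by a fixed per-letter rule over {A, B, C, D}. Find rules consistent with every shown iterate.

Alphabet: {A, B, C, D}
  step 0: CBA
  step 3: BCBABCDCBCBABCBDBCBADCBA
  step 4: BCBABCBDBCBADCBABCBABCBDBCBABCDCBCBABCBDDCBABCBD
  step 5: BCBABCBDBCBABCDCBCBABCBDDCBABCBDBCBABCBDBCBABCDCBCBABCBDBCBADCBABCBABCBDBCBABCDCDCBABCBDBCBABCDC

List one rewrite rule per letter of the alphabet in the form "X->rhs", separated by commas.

A->BD, B->BC, C->BA, D->DC

  step 4 ⇒ step 5: BCBABCBDBCBADCBABCBABCBDBCBABCDCBCBABCBDDCBABCBD ⇒ BC·BA·BC·BD·BC·BA·BC·DC·BC·BA·BC·BD·DC·BA·BC·BD·BC·BA·BC·BD·BC·BA·BC·DC·BC·BA·BC·BD·BC·BA·DC·BA·BC·BA·BC·BD·BC·BA·BC·DC·DC·BA·BC·BD·BC·BA·BC·DC
    A ↦ BD
    B ↦ BC
    C ↦ BA
    D ↦ DC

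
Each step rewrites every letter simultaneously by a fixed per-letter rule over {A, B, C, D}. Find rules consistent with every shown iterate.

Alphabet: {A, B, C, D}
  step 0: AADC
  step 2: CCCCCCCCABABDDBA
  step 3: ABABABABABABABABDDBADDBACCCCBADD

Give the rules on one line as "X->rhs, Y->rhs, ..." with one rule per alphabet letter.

A->DD, B->BA, C->AB, D->CC

  step 2 ⇒ step 3: CCCCCCCCABABDDBA ⇒ AB·AB·AB·AB·AB·AB·AB·AB·DD·BA·DD·BA·CC·CC·BA·DD
    A ↦ DD
    B ↦ BA
    C ↦ AB
    D ↦ CC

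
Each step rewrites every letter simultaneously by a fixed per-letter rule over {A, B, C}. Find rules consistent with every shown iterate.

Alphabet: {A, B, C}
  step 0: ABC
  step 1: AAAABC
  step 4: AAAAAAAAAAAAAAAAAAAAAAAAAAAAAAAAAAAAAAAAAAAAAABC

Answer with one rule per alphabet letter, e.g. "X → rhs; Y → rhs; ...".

A->AA, B->AA, C->BC

  step 0 ⇒ step 1: ABC ⇒ AA·AA·BC
    A ↦ AA
    B ↦ AA
    C ↦ BC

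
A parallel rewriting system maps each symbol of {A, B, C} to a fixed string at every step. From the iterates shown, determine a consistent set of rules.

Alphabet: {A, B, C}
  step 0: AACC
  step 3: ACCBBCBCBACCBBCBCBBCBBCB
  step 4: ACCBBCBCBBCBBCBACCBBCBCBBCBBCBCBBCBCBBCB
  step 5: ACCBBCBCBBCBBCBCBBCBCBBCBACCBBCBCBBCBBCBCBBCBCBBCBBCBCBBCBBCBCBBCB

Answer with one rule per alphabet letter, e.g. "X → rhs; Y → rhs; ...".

  step 4 ⇒ step 5: ACCBBCBCBBCBBCBACCBBCBCBBCBBCBCBBCBCBBCB ⇒ ACC·B·B·CB·CB·B·CB·B·CB·CB·B·CB·CB·B·CB·ACC·B·B·CB·CB·B·CB·B·CB·CB·B·CB·CB·B·CB·B·CB·CB·B·CB·B·CB·CB·B·CB
    A ↦ ACC
    B ↦ CB
    C ↦ B

A->ACC, B->CB, C->B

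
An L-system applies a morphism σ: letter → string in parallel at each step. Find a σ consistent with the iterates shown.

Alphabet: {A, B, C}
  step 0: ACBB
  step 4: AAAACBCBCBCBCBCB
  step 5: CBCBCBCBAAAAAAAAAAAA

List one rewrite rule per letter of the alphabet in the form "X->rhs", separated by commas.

A->CB, B->A, C->A

  step 4 ⇒ step 5: AAAACBCBCBCBCBCB ⇒ CB·CB·CB·CB·A·A·A·A·A·A·A·A·A·A·A·A
    A ↦ CB
    B ↦ A
    C ↦ A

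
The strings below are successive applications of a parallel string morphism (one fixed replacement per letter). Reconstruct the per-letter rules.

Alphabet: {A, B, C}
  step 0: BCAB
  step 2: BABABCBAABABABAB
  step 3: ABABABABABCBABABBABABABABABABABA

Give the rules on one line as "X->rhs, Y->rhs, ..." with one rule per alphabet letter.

  step 2 ⇒ step 3: BABABCBAABABABAB ⇒ A·BAB·A·BAB·A·BCB·A·BAB·BAB·A·BAB·A·BAB·A·BAB·A
    A ↦ BAB
    B ↦ A
    C ↦ BCB

A->BAB, B->A, C->BCB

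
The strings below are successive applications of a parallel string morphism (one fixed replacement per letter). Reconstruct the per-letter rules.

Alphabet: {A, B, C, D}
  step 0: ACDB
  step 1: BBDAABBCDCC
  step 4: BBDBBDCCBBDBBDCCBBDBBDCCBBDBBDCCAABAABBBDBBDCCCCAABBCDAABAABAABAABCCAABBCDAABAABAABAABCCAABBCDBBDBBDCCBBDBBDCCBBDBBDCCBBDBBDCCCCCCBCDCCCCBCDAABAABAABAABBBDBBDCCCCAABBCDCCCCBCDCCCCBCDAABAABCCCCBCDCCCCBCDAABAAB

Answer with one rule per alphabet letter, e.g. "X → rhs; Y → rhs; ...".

  step 0 ⇒ step 1: ACDB ⇒ BBD·AAB·BCD·CC
    A ↦ BBD
    B ↦ CC
    C ↦ AAB
    D ↦ BCD

A->BBD, B->CC, C->AAB, D->BCD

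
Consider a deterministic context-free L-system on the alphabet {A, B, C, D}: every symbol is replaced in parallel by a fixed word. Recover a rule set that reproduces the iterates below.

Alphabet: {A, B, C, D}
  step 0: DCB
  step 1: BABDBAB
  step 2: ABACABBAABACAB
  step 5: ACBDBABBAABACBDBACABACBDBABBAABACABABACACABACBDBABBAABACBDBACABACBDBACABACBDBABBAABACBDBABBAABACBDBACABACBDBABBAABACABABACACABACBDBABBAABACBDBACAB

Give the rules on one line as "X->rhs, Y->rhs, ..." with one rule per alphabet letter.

A->AC, B->AB, C->BDB, D->BA

  step 1 ⇒ step 2: BABDBAB ⇒ AB·AC·AB·BA·AB·AC·AB
    A ↦ AC
    B ↦ AB
    D ↦ BA
  step 0 ⇒ step 1: DCB ⇒ BA·BDB·AB
    C ↦ BDB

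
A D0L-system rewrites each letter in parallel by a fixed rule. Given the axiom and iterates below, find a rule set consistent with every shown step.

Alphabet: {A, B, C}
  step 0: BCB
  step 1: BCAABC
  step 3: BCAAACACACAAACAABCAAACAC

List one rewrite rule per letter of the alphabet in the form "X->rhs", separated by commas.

  step 0 ⇒ step 1: BCB ⇒ BC·AA·BC
    B ↦ BC
    C ↦ AA
    A ↦ AC  (constrained at step 1)

A->AC, B->BC, C->AA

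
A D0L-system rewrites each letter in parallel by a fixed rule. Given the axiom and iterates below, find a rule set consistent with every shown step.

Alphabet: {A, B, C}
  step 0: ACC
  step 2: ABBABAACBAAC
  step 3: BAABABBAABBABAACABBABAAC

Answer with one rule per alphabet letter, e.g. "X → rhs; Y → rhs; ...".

A->BA, B->AB, C->AC

  step 2 ⇒ step 3: ABBABAACBAAC ⇒ BA·AB·AB·BA·AB·BA·BA·AC·AB·BA·BA·AC
    A ↦ BA
    B ↦ AB
    C ↦ AC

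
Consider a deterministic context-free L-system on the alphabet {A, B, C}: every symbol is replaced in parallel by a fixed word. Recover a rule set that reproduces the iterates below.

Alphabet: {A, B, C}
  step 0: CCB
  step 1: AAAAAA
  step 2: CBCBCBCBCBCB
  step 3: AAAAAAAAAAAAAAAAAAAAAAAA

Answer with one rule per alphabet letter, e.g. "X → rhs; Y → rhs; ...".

A->CB, B->AA, C->AA

  step 2 ⇒ step 3: CBCBCBCBCBCB ⇒ AA·AA·AA·AA·AA·AA·AA·AA·AA·AA·AA·AA
    B ↦ AA
    C ↦ AA
  step 1 ⇒ step 2: AAAAAA ⇒ CB·CB·CB·CB·CB·CB
    A ↦ CB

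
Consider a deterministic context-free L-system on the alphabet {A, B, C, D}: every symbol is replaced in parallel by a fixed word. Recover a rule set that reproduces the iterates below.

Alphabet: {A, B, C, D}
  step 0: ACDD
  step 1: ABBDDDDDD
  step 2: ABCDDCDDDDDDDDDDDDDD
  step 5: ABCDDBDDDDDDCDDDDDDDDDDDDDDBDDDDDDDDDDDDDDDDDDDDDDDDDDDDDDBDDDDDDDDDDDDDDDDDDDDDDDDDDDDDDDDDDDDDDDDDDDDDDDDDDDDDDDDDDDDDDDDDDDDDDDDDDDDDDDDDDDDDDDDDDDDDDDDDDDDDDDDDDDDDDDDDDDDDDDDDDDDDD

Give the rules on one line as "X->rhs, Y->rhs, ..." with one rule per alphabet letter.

  step 1 ⇒ step 2: ABBDDDDDD ⇒ AB·CDD·CDD·DD·DD·DD·DD·DD·DD
    A ↦ AB
    B ↦ CDD
    D ↦ DD
  step 0 ⇒ step 1: ACDD ⇒ AB·BDD·DD·DD
    C ↦ BDD

A->AB, B->CDD, C->BDD, D->DD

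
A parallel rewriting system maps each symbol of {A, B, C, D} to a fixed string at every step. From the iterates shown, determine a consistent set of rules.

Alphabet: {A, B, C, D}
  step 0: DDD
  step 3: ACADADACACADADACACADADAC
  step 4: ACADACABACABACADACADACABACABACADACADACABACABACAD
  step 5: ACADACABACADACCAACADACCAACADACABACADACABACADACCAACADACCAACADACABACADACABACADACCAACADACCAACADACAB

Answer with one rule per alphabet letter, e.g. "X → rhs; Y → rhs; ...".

  step 4 ⇒ step 5: ACADACABACABACADACADACABACABACADACADACABACABACAD ⇒ AC·AD·AC·AB·AC·AD·AC·CA·AC·AD·AC·CA·AC·AD·AC·AB·AC·AD·AC·AB·AC·AD·AC·CA·AC·AD·AC·CA·AC·AD·AC·AB·AC·AD·AC·AB·AC·AD·AC·CA·AC·AD·AC·CA·AC·AD·AC·AB
    A ↦ AC
    B ↦ CA
    C ↦ AD
    D ↦ AB

A->AC, B->CA, C->AD, D->AB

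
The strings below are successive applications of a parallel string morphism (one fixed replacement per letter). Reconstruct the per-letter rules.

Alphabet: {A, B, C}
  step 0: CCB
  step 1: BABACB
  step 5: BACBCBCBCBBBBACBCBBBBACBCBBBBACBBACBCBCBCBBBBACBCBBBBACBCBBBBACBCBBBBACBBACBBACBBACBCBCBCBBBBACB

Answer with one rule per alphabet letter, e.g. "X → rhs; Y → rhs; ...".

  step 0 ⇒ step 1: CCB ⇒ BA·BA·CB
    B ↦ CB
    C ↦ BA
    A ↦ BB  (constrained at step 1)

A->BB, B->CB, C->BA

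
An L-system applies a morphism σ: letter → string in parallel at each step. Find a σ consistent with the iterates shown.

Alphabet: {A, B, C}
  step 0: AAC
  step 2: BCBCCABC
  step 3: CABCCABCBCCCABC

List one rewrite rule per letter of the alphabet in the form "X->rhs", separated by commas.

A->C, B->CA, C->BC

  step 2 ⇒ step 3: BCBCCABC ⇒ CA·BC·CA·BC·BC·C·CA·BC
    A ↦ C
    B ↦ CA
    C ↦ BC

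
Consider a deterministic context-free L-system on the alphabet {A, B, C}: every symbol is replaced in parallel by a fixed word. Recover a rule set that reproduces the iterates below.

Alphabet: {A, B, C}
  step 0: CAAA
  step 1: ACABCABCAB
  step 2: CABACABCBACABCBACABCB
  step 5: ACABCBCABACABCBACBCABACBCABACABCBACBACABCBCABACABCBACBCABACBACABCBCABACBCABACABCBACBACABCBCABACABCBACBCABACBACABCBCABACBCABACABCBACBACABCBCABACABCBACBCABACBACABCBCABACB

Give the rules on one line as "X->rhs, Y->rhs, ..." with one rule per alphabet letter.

  step 1 ⇒ step 2: ACABCABCAB ⇒ CAB·A·CAB·CB·A·CAB·CB·A·CAB·CB
    A ↦ CAB
    B ↦ CB
    C ↦ A

A->CAB, B->CB, C->A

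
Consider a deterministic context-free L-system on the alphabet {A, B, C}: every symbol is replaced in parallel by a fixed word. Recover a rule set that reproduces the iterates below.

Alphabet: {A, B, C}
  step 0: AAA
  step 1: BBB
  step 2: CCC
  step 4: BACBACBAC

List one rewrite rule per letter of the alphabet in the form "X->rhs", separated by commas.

  step 1 ⇒ step 2: BBB ⇒ C·C·C
    B ↦ C
  step 0 ⇒ step 1: AAA ⇒ B·B·B
    A ↦ B
    C ↦ AC  (constrained at step 2)

A->B, B->C, C->AC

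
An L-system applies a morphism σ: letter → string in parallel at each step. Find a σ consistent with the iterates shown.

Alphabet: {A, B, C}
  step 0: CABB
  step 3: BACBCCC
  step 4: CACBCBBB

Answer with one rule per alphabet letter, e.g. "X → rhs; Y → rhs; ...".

  step 3 ⇒ step 4: BACBCCC ⇒ C·AC·B·C·B·B·B
    A ↦ AC
    B ↦ C
    C ↦ B

A->AC, B->C, C->B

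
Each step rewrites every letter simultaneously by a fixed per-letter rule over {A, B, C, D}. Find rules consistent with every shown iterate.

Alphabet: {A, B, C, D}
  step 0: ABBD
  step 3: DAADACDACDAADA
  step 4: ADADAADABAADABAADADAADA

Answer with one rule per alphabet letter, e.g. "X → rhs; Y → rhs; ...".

  step 3 ⇒ step 4: DAADACDACDAADA ⇒ A·DA·DA·A·DA·BA·A·DA·BA·A·DA·DA·A·DA
    A ↦ DA
    C ↦ BA
    D ↦ A
    B ↦ C  (constrained at step 0)

A->DA, B->C, C->BA, D->A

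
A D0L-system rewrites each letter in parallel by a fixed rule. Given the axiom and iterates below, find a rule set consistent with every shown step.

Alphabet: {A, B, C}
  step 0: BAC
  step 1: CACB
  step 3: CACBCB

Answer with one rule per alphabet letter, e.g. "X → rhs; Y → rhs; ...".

  step 0 ⇒ step 1: BAC ⇒ C·AC·B
    A ↦ AC
    B ↦ C
    C ↦ B

A->AC, B->C, C->B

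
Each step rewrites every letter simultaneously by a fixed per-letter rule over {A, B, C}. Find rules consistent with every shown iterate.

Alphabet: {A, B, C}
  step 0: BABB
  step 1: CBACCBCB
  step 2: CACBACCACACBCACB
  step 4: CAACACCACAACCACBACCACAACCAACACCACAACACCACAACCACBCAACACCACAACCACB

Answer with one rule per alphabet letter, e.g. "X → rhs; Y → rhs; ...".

  step 1 ⇒ step 2: CBACCBCB ⇒ CA·CB·AC·CA·CA·CB·CA·CB
    A ↦ AC
    B ↦ CB
    C ↦ CA

A->AC, B->CB, C->CA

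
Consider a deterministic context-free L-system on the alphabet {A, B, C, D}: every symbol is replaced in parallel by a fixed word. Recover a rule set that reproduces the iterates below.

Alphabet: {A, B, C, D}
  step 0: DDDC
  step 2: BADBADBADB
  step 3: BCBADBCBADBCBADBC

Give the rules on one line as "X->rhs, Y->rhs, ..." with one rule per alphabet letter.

A->B, B->BC, C->A, D->AD

  step 2 ⇒ step 3: BADBADBADB ⇒ BC·B·AD·BC·B·AD·BC·B·AD·BC
    A ↦ B
    B ↦ BC
    D ↦ AD
    C ↦ A  (constrained at step 0)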